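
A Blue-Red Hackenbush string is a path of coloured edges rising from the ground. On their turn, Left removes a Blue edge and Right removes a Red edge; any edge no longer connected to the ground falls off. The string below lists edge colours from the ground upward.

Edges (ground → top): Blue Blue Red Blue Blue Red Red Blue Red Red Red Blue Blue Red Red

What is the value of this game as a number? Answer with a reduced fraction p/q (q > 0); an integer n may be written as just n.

14617/8192

val(B) = { 0 | none } → 1
val(BB) = { 0,1 | none } → 2
val(BBR) = { 0,1 | 2 } → 3/2
val(BBRB) = { 0,1,3/2 | 2 } → 7/4
val(BBRBB) = { 0,1,3/2,7/4 | 2 } → 15/8
val(BBRBBR) = { 0,1,3/2,7/4 | 15/8,2 } → 29/16
val(BBRBBRR) = { 0,1,3/2,7/4 | 29/16,15/8,2 } → 57/32
val(BBRBBRRB) = { 0,1,3/2,7/4,57/32 | 29/16,15/8,2 } → 115/64
val(BBRBBRRBR) = { 0,1,3/2,7/4,57/32 | 115/64,29/16,15/8,2 } → 229/128
val(BBRBBRRBRR) = { 0,1,3/2,7/4,57/32 | 229/128,115/64,29/16,15/8,2 } → 457/256
val(BBRBBRRBRRR) = { 0,1,3/2,7/4,57/32 | 457/256,229/128,115/64,29/16,15/8,2 } → 913/512
val(BBRBBRRBRRRB) = { 0,1,3/2,7/4,57/32,913/512 | 457/256,229/128,115/64,29/16,15/8,2 } → 1827/1024
val(BBRBBRRBRRRBB) = { 0,1,3/2,7/4,57/32,913/512,1827/1024 | 457/256,229/128,115/64,29/16,15/8,2 } → 3655/2048
val(BBRBBRRBRRRBBR) = { 0,1,3/2,7/4,57/32,913/512,1827/1024 | 3655/2048,457/256,229/128,115/64,29/16,15/8,2 } → 7309/4096
val(BBRBBRRBRRRBBRR) = { 0,1,3/2,7/4,57/32,913/512,1827/1024 | 7309/4096,3655/2048,457/256,229/128,115/64,29/16,15/8,2 } → 14617/8192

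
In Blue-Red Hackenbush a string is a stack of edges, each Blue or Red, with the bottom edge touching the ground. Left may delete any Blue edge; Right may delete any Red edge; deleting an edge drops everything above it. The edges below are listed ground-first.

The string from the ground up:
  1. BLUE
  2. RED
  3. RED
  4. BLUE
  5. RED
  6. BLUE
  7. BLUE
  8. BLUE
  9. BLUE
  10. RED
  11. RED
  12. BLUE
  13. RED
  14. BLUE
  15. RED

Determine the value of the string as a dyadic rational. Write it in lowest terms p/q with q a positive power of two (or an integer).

6037/16384

value_1 [B]  L=[0]  R=[∅]  gives 1
value_2 [BR]  L=[0]  R=[1]  gives 1/2
value_3 [BRR]  L=[0]  R=[1/2,1]  gives 1/4
value_4 [BRRB]  L=[0,1/4]  R=[1/2,1]  gives 3/8
value_5 [BRRBR]  L=[0,1/4]  R=[3/8,1/2,1]  gives 5/16
value_6 [BRRBRB]  L=[0,1/4,5/16]  R=[3/8,1/2,1]  gives 11/32
value_7 [BRRBRBB]  L=[0,1/4,5/16,11/32]  R=[3/8,1/2,1]  gives 23/64
value_8 [BRRBRBBB]  L=[0,1/4,5/16,11/32,23/64]  R=[3/8,1/2,1]  gives 47/128
value_9 [BRRBRBBBB]  L=[0,1/4,5/16,11/32,23/64,47/128]  R=[3/8,1/2,1]  gives 95/256
value_10 [BRRBRBBBBR]  L=[0,1/4,5/16,11/32,23/64,47/128]  R=[95/256,3/8,1/2,1]  gives 189/512
value_11 [BRRBRBBBBRR]  L=[0,1/4,5/16,11/32,23/64,47/128]  R=[189/512,95/256,3/8,1/2,1]  gives 377/1024
value_12 [BRRBRBBBBRRB]  L=[0,1/4,5/16,11/32,23/64,47/128,377/1024]  R=[189/512,95/256,3/8,1/2,1]  gives 755/2048
value_13 [BRRBRBBBBRRBR]  L=[0,1/4,5/16,11/32,23/64,47/128,377/1024]  R=[755/2048,189/512,95/256,3/8,1/2,1]  gives 1509/4096
value_14 [BRRBRBBBBRRBRB]  L=[0,1/4,5/16,11/32,23/64,47/128,377/1024,1509/4096]  R=[755/2048,189/512,95/256,3/8,1/2,1]  gives 3019/8192
value_15 [BRRBRBBBBRRBRBR]  L=[0,1/4,5/16,11/32,23/64,47/128,377/1024,1509/4096]  R=[3019/8192,755/2048,189/512,95/256,3/8,1/2,1]  gives 6037/16384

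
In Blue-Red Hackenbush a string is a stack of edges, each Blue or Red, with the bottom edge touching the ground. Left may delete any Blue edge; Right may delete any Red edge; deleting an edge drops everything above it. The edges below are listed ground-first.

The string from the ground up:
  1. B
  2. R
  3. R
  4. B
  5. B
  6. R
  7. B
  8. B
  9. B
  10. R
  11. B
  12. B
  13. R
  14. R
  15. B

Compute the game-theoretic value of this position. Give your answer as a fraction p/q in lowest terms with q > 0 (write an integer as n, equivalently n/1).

7091/16384

Recurse on prefixes of the 15-edge string B R R B B R B B B R B B R R B:
B: Left { 0 }, Right { · } so simplest 1
BR: Left { 0 }, Right { 1 } so simplest 1/2
BRR: Left { 0 }, Right { 1/2 1 } so simplest 1/4
BRRB: Left { 0 1/4 }, Right { 1/2 1 } so simplest 3/8
BRRBB: Left { 0 1/4 3/8 }, Right { 1/2 1 } so simplest 7/16
BRRBBR: Left { 0 1/4 3/8 }, Right { 7/16 1/2 1 } so simplest 13/32
BRRBBRB: Left { 0 1/4 3/8 13/32 }, Right { 7/16 1/2 1 } so simplest 27/64
BRRBBRBB: Left { 0 1/4 3/8 13/32 27/64 }, Right { 7/16 1/2 1 } so simplest 55/128
BRRBBRBBB: Left { 0 1/4 3/8 13/32 27/64 55/128 }, Right { 7/16 1/2 1 } so simplest 111/256
BRRBBRBBBR: Left { 0 1/4 3/8 13/32 27/64 55/128 }, Right { 111/256 7/16 1/2 1 } so simplest 221/512
BRRBBRBBBRB: Left { 0 1/4 3/8 13/32 27/64 55/128 221/512 }, Right { 111/256 7/16 1/2 1 } so simplest 443/1024
BRRBBRBBBRBB: Left { 0 1/4 3/8 13/32 27/64 55/128 221/512 443/1024 }, Right { 111/256 7/16 1/2 1 } so simplest 887/2048
BRRBBRBBBRBBR: Left { 0 1/4 3/8 13/32 27/64 55/128 221/512 443/1024 }, Right { 887/2048 111/256 7/16 1/2 1 } so simplest 1773/4096
BRRBBRBBBRBBRR: Left { 0 1/4 3/8 13/32 27/64 55/128 221/512 443/1024 }, Right { 1773/4096 887/2048 111/256 7/16 1/2 1 } so simplest 3545/8192
BRRBBRBBBRBBRRB: Left { 0 1/4 3/8 13/32 27/64 55/128 221/512 443/1024 3545/8192 }, Right { 1773/4096 887/2048 111/256 7/16 1/2 1 } so simplest 7091/16384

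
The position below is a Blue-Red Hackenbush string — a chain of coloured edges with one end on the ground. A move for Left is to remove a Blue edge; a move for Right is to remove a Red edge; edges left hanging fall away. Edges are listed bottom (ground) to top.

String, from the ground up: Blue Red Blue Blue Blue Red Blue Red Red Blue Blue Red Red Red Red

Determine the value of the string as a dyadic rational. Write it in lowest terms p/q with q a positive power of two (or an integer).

Recurse on prefixes of the 15-edge string Blue Red Blue Blue Blue Red Blue Red Red Blue Blue Red Red Red Red:
v_1 [B]  L=[0]  R=[·]  => 1
v_2 [BR]  L=[0]  R=[1]  => 1/2
v_3 [BRB]  L=[0; 1/2]  R=[1]  => 3/4
v_4 [BRBB]  L=[0; 1/2; 3/4]  R=[1]  => 7/8
v_5 [BRBBB]  L=[0; 1/2; 3/4; 7/8]  R=[1]  => 15/16
v_6 [BRBBBR]  L=[0; 1/2; 3/4; 7/8]  R=[15/16; 1]  => 29/32
v_7 [BRBBBRB]  L=[0; 1/2; 3/4; 7/8; 29/32]  R=[15/16; 1]  => 59/64
v_8 [BRBBBRBR]  L=[0; 1/2; 3/4; 7/8; 29/32]  R=[59/64; 15/16; 1]  => 117/128
v_9 [BRBBBRBRR]  L=[0; 1/2; 3/4; 7/8; 29/32]  R=[117/128; 59/64; 15/16; 1]  => 233/256
v_10 [BRBBBRBRRB]  L=[0; 1/2; 3/4; 7/8; 29/32; 233/256]  R=[117/128; 59/64; 15/16; 1]  => 467/512
v_11 [BRBBBRBRRBB]  L=[0; 1/2; 3/4; 7/8; 29/32; 233/256; 467/512]  R=[117/128; 59/64; 15/16; 1]  => 935/1024
v_12 [BRBBBRBRRBBR]  L=[0; 1/2; 3/4; 7/8; 29/32; 233/256; 467/512]  R=[935/1024; 117/128; 59/64; 15/16; 1]  => 1869/2048
v_13 [BRBBBRBRRBBRR]  L=[0; 1/2; 3/4; 7/8; 29/32; 233/256; 467/512]  R=[1869/2048; 935/1024; 117/128; 59/64; 15/16; 1]  => 3737/4096
v_14 [BRBBBRBRRBBRRR]  L=[0; 1/2; 3/4; 7/8; 29/32; 233/256; 467/512]  R=[3737/4096; 1869/2048; 935/1024; 117/128; 59/64; 15/16; 1]  => 7473/8192
v_15 [BRBBBRBRRBBRRRR]  L=[0; 1/2; 3/4; 7/8; 29/32; 233/256; 467/512]  R=[7473/8192; 3737/4096; 1869/2048; 935/1024; 117/128; 59/64; 15/16; 1]  => 14945/16384

14945/16384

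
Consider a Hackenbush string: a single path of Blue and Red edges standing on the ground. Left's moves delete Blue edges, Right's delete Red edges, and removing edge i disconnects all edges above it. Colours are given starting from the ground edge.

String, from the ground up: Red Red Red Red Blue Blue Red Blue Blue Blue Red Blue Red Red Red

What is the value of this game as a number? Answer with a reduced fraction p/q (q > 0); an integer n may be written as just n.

Recurse on prefixes of the 15-edge string Red Red Red Red Blue Blue Red Blue Blue Blue Red Blue Red Red Red:
v_1 [R]  L=[(no moves)]  R=[0]  ⇒ -1
v_2 [RR]  L=[(no moves)]  R=[-1 0]  ⇒ -2
v_3 [RRR]  L=[(no moves)]  R=[-2 -1 0]  ⇒ -3
v_4 [RRRR]  L=[(no moves)]  R=[-3 -2 -1 0]  ⇒ -4
v_5 [RRRRB]  L=[-4]  R=[-3 -2 -1 0]  ⇒ -7/2
v_6 [RRRRBB]  L=[-4 -7/2]  R=[-3 -2 -1 0]  ⇒ -13/4
v_7 [RRRRBBR]  L=[-4 -7/2]  R=[-13/4 -3 -2 -1 0]  ⇒ -27/8
v_8 [RRRRBBRB]  L=[-4 -7/2 -27/8]  R=[-13/4 -3 -2 -1 0]  ⇒ -53/16
v_9 [RRRRBBRBB]  L=[-4 -7/2 -27/8 -53/16]  R=[-13/4 -3 -2 -1 0]  ⇒ -105/32
v_10 [RRRRBBRBBB]  L=[-4 -7/2 -27/8 -53/16 -105/32]  R=[-13/4 -3 -2 -1 0]  ⇒ -209/64
v_11 [RRRRBBRBBBR]  L=[-4 -7/2 -27/8 -53/16 -105/32]  R=[-209/64 -13/4 -3 -2 -1 0]  ⇒ -419/128
v_12 [RRRRBBRBBBRB]  L=[-4 -7/2 -27/8 -53/16 -105/32 -419/128]  R=[-209/64 -13/4 -3 -2 -1 0]  ⇒ -837/256
v_13 [RRRRBBRBBBRBR]  L=[-4 -7/2 -27/8 -53/16 -105/32 -419/128]  R=[-837/256 -209/64 -13/4 -3 -2 -1 0]  ⇒ -1675/512
v_14 [RRRRBBRBBBRBRR]  L=[-4 -7/2 -27/8 -53/16 -105/32 -419/128]  R=[-1675/512 -837/256 -209/64 -13/4 -3 -2 -1 0]  ⇒ -3351/1024
v_15 [RRRRBBRBBBRBRRR]  L=[-4 -7/2 -27/8 -53/16 -105/32 -419/128]  R=[-3351/1024 -1675/512 -837/256 -209/64 -13/4 -3 -2 -1 0]  ⇒ -6703/2048

-6703/2048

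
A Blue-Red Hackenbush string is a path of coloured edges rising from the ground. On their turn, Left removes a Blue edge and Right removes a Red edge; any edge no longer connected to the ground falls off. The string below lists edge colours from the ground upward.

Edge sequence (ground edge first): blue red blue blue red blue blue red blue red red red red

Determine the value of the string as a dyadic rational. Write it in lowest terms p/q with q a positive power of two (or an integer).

3489/4096

v(b) = { 0 | ∅ } → 1
v(br) = { 0 | 1 } → 1/2
v(brb) = { 0,1/2 | 1 } → 3/4
v(brbb) = { 0,1/2,3/4 | 1 } → 7/8
v(brbbr) = { 0,1/2,3/4 | 7/8,1 } → 13/16
v(brbbrb) = { 0,1/2,3/4,13/16 | 7/8,1 } → 27/32
v(brbbrbb) = { 0,1/2,3/4,13/16,27/32 | 7/8,1 } → 55/64
v(brbbrbbr) = { 0,1/2,3/4,13/16,27/32 | 55/64,7/8,1 } → 109/128
v(brbbrbbrb) = { 0,1/2,3/4,13/16,27/32,109/128 | 55/64,7/8,1 } → 219/256
v(brbbrbbrbr) = { 0,1/2,3/4,13/16,27/32,109/128 | 219/256,55/64,7/8,1 } → 437/512
v(brbbrbbrbrr) = { 0,1/2,3/4,13/16,27/32,109/128 | 437/512,219/256,55/64,7/8,1 } → 873/1024
v(brbbrbbrbrrr) = { 0,1/2,3/4,13/16,27/32,109/128 | 873/1024,437/512,219/256,55/64,7/8,1 } → 1745/2048
v(brbbrbbrbrrrr) = { 0,1/2,3/4,13/16,27/32,109/128 | 1745/2048,873/1024,437/512,219/256,55/64,7/8,1 } → 3489/4096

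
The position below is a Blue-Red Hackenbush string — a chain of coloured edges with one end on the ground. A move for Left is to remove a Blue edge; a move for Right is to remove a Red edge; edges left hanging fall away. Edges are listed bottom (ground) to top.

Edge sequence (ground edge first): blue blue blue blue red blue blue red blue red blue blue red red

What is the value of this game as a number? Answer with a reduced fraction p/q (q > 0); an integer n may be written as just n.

3929/1024

edge 1 of 14 (blue): { 0 | · } → 1
edge 2 of 14 (blue): { 0, 1 | · } → 2
edge 3 of 14 (blue): { 0, 1, 2 | · } → 3
edge 4 of 14 (blue): { 0, 1, 2, 3 | · } → 4
edge 5 of 14 (red): { 0, 1, 2, 3 | 4 } → 7/2
edge 6 of 14 (blue): { 0, 1, 2, 3, 7/2 | 4 } → 15/4
edge 7 of 14 (blue): { 0, 1, 2, 3, 7/2, 15/4 | 4 } → 31/8
edge 8 of 14 (red): { 0, 1, 2, 3, 7/2, 15/4 | 31/8, 4 } → 61/16
edge 9 of 14 (blue): { 0, 1, 2, 3, 7/2, 15/4, 61/16 | 31/8, 4 } → 123/32
edge 10 of 14 (red): { 0, 1, 2, 3, 7/2, 15/4, 61/16 | 123/32, 31/8, 4 } → 245/64
edge 11 of 14 (blue): { 0, 1, 2, 3, 7/2, 15/4, 61/16, 245/64 | 123/32, 31/8, 4 } → 491/128
edge 12 of 14 (blue): { 0, 1, 2, 3, 7/2, 15/4, 61/16, 245/64, 491/128 | 123/32, 31/8, 4 } → 983/256
edge 13 of 14 (red): { 0, 1, 2, 3, 7/2, 15/4, 61/16, 245/64, 491/128 | 983/256, 123/32, 31/8, 4 } → 1965/512
edge 14 of 14 (red): { 0, 1, 2, 3, 7/2, 15/4, 61/16, 245/64, 491/128 | 1965/512, 983/256, 123/32, 31/8, 4 } → 3929/1024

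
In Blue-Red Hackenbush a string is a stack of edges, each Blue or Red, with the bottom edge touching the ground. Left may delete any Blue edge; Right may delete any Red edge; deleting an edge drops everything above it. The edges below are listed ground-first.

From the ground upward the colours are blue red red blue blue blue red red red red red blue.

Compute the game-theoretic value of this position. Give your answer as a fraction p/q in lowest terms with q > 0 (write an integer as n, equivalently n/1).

Prefix values for blue red red blue blue blue red red red red red blue via {L|R} + simplicity:
edge 1 of 12 (blue): { 0 | none } => 1
edge 2 of 12 (red): { 0 | 1 } => 1/2
edge 3 of 12 (red): { 0 | 1/2,1 } => 1/4
edge 4 of 12 (blue): { 0,1/4 | 1/2,1 } => 3/8
edge 5 of 12 (blue): { 0,1/4,3/8 | 1/2,1 } => 7/16
edge 6 of 12 (blue): { 0,1/4,3/8,7/16 | 1/2,1 } => 15/32
edge 7 of 12 (red): { 0,1/4,3/8,7/16 | 15/32,1/2,1 } => 29/64
edge 8 of 12 (red): { 0,1/4,3/8,7/16 | 29/64,15/32,1/2,1 } => 57/128
edge 9 of 12 (red): { 0,1/4,3/8,7/16 | 57/128,29/64,15/32,1/2,1 } => 113/256
edge 10 of 12 (red): { 0,1/4,3/8,7/16 | 113/256,57/128,29/64,15/32,1/2,1 } => 225/512
edge 11 of 12 (red): { 0,1/4,3/8,7/16 | 225/512,113/256,57/128,29/64,15/32,1/2,1 } => 449/1024
edge 12 of 12 (blue): { 0,1/4,3/8,7/16,449/1024 | 225/512,113/256,57/128,29/64,15/32,1/2,1 } => 899/2048

899/2048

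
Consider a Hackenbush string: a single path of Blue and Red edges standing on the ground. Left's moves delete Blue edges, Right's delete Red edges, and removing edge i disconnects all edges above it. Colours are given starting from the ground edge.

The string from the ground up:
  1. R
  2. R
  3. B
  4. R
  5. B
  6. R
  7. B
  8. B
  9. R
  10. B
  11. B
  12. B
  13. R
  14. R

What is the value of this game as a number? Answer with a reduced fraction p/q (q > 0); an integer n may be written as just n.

-6727/4096

edge 1 of 14 (R): { none | 0 } ⇒ -1
edge 2 of 14 (R): { none | -1 0 } ⇒ -2
edge 3 of 14 (B): { -2 | -1 0 } ⇒ -3/2
edge 4 of 14 (R): { -2 | -3/2 -1 0 } ⇒ -7/4
edge 5 of 14 (B): { -2 -7/4 | -3/2 -1 0 } ⇒ -13/8
edge 6 of 14 (R): { -2 -7/4 | -13/8 -3/2 -1 0 } ⇒ -27/16
edge 7 of 14 (B): { -2 -7/4 -27/16 | -13/8 -3/2 -1 0 } ⇒ -53/32
edge 8 of 14 (B): { -2 -7/4 -27/16 -53/32 | -13/8 -3/2 -1 0 } ⇒ -105/64
edge 9 of 14 (R): { -2 -7/4 -27/16 -53/32 | -105/64 -13/8 -3/2 -1 0 } ⇒ -211/128
edge 10 of 14 (B): { -2 -7/4 -27/16 -53/32 -211/128 | -105/64 -13/8 -3/2 -1 0 } ⇒ -421/256
edge 11 of 14 (B): { -2 -7/4 -27/16 -53/32 -211/128 -421/256 | -105/64 -13/8 -3/2 -1 0 } ⇒ -841/512
edge 12 of 14 (B): { -2 -7/4 -27/16 -53/32 -211/128 -421/256 -841/512 | -105/64 -13/8 -3/2 -1 0 } ⇒ -1681/1024
edge 13 of 14 (R): { -2 -7/4 -27/16 -53/32 -211/128 -421/256 -841/512 | -1681/1024 -105/64 -13/8 -3/2 -1 0 } ⇒ -3363/2048
edge 14 of 14 (R): { -2 -7/4 -27/16 -53/32 -211/128 -421/256 -841/512 | -3363/2048 -1681/1024 -105/64 -13/8 -3/2 -1 0 } ⇒ -6727/4096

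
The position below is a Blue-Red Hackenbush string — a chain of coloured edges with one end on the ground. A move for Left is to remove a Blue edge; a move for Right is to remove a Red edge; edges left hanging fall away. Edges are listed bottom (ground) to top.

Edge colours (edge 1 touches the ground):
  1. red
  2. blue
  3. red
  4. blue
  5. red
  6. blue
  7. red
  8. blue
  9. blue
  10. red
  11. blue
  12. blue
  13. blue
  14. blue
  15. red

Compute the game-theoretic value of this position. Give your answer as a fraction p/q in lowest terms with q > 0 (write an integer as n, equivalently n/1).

Recurse on prefixes of the 15-edge string red blue red blue red blue red blue blue red blue blue blue blue red:
edge 1 of 15 (red): { ∅ | 0 } gives -1
edge 2 of 15 (blue): { -1 | 0 } gives -1/2
edge 3 of 15 (red): { -1 | -1/2; 0 } gives -3/4
edge 4 of 15 (blue): { -1; -3/4 | -1/2; 0 } gives -5/8
edge 5 of 15 (red): { -1; -3/4 | -5/8; -1/2; 0 } gives -11/16
edge 6 of 15 (blue): { -1; -3/4; -11/16 | -5/8; -1/2; 0 } gives -21/32
edge 7 of 15 (red): { -1; -3/4; -11/16 | -21/32; -5/8; -1/2; 0 } gives -43/64
edge 8 of 15 (blue): { -1; -3/4; -11/16; -43/64 | -21/32; -5/8; -1/2; 0 } gives -85/128
edge 9 of 15 (blue): { -1; -3/4; -11/16; -43/64; -85/128 | -21/32; -5/8; -1/2; 0 } gives -169/256
edge 10 of 15 (red): { -1; -3/4; -11/16; -43/64; -85/128 | -169/256; -21/32; -5/8; -1/2; 0 } gives -339/512
edge 11 of 15 (blue): { -1; -3/4; -11/16; -43/64; -85/128; -339/512 | -169/256; -21/32; -5/8; -1/2; 0 } gives -677/1024
edge 12 of 15 (blue): { -1; -3/4; -11/16; -43/64; -85/128; -339/512; -677/1024 | -169/256; -21/32; -5/8; -1/2; 0 } gives -1353/2048
edge 13 of 15 (blue): { -1; -3/4; -11/16; -43/64; -85/128; -339/512; -677/1024; -1353/2048 | -169/256; -21/32; -5/8; -1/2; 0 } gives -2705/4096
edge 14 of 15 (blue): { -1; -3/4; -11/16; -43/64; -85/128; -339/512; -677/1024; -1353/2048; -2705/4096 | -169/256; -21/32; -5/8; -1/2; 0 } gives -5409/8192
edge 15 of 15 (red): { -1; -3/4; -11/16; -43/64; -85/128; -339/512; -677/1024; -1353/2048; -2705/4096 | -5409/8192; -169/256; -21/32; -5/8; -1/2; 0 } gives -10819/16384

-10819/16384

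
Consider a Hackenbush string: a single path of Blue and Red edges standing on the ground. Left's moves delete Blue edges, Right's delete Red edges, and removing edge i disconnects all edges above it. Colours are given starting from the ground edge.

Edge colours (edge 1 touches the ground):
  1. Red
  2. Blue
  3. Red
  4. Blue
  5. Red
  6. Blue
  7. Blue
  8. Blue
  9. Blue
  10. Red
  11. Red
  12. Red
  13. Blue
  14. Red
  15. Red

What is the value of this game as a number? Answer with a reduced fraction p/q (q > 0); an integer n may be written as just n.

-10359/16384

Prefix values for Red Blue Red Blue Red Blue Blue Blue Blue Red Red Red Blue Red Red via {L|R} + simplicity:
step 1: add Red to get R; options L={ ∅ } R={ 0 } ⇒ -1
step 2: add Blue to get RB; options L={ -1 } R={ 0 } ⇒ -1/2
step 3: add Red to get RBR; options L={ -1 } R={ -1/2,0 } ⇒ -3/4
step 4: add Blue to get RBRB; options L={ -1,-3/4 } R={ -1/2,0 } ⇒ -5/8
step 5: add Red to get RBRBR; options L={ -1,-3/4 } R={ -5/8,-1/2,0 } ⇒ -11/16
step 6: add Blue to get RBRBRB; options L={ -1,-3/4,-11/16 } R={ -5/8,-1/2,0 } ⇒ -21/32
step 7: add Blue to get RBRBRBB; options L={ -1,-3/4,-11/16,-21/32 } R={ -5/8,-1/2,0 } ⇒ -41/64
step 8: add Blue to get RBRBRBBB; options L={ -1,-3/4,-11/16,-21/32,-41/64 } R={ -5/8,-1/2,0 } ⇒ -81/128
step 9: add Blue to get RBRBRBBBB; options L={ -1,-3/4,-11/16,-21/32,-41/64,-81/128 } R={ -5/8,-1/2,0 } ⇒ -161/256
step 10: add Red to get RBRBRBBBBR; options L={ -1,-3/4,-11/16,-21/32,-41/64,-81/128 } R={ -161/256,-5/8,-1/2,0 } ⇒ -323/512
step 11: add Red to get RBRBRBBBBRR; options L={ -1,-3/4,-11/16,-21/32,-41/64,-81/128 } R={ -323/512,-161/256,-5/8,-1/2,0 } ⇒ -647/1024
step 12: add Red to get RBRBRBBBBRRR; options L={ -1,-3/4,-11/16,-21/32,-41/64,-81/128 } R={ -647/1024,-323/512,-161/256,-5/8,-1/2,0 } ⇒ -1295/2048
step 13: add Blue to get RBRBRBBBBRRRB; options L={ -1,-3/4,-11/16,-21/32,-41/64,-81/128,-1295/2048 } R={ -647/1024,-323/512,-161/256,-5/8,-1/2,0 } ⇒ -2589/4096
step 14: add Red to get RBRBRBBBBRRRBR; options L={ -1,-3/4,-11/16,-21/32,-41/64,-81/128,-1295/2048 } R={ -2589/4096,-647/1024,-323/512,-161/256,-5/8,-1/2,0 } ⇒ -5179/8192
step 15: add Red to get RBRBRBBBBRRRBRR; options L={ -1,-3/4,-11/16,-21/32,-41/64,-81/128,-1295/2048 } R={ -5179/8192,-2589/4096,-647/1024,-323/512,-161/256,-5/8,-1/2,0 } ⇒ -10359/16384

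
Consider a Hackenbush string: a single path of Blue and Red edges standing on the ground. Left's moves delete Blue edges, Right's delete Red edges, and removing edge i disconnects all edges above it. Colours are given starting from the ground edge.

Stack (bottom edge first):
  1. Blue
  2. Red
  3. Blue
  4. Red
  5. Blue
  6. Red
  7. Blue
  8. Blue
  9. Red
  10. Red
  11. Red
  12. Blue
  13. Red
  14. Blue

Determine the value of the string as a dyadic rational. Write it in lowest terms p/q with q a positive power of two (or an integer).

5515/8192

Prefix values for Blue Red Blue Red Blue Red Blue Blue Red Red Red Blue Red Blue via {L|R} + simplicity:
1 of 14 · B · max L 0 · min R +∞ => 1
2 of 14 · BR · max L 0 · min R 1 => 1/2
3 of 14 · BRB · max L 1/2 · min R 1 => 3/4
4 of 14 · BRBR · max L 1/2 · min R 3/4 => 5/8
5 of 14 · BRBRB · max L 5/8 · min R 3/4 => 11/16
6 of 14 · BRBRBR · max L 5/8 · min R 11/16 => 21/32
7 of 14 · BRBRBRB · max L 21/32 · min R 11/16 => 43/64
8 of 14 · BRBRBRBB · max L 43/64 · min R 11/16 => 87/128
9 of 14 · BRBRBRBBR · max L 43/64 · min R 87/128 => 173/256
10 of 14 · BRBRBRBBRR · max L 43/64 · min R 173/256 => 345/512
11 of 14 · BRBRBRBBRRR · max L 43/64 · min R 345/512 => 689/1024
12 of 14 · BRBRBRBBRRRB · max L 689/1024 · min R 345/512 => 1379/2048
13 of 14 · BRBRBRBBRRRBR · max L 689/1024 · min R 1379/2048 => 2757/4096
14 of 14 · BRBRBRBBRRRBRB · max L 2757/4096 · min R 1379/2048 => 5515/8192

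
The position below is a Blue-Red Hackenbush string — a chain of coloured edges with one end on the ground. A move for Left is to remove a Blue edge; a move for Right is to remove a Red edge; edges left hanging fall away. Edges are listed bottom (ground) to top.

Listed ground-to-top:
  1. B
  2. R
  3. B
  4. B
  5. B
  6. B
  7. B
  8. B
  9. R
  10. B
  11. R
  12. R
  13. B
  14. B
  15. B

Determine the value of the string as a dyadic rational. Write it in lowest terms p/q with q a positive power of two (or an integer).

16207/16384

edge 1 of 15 (B): { 0 | (no moves) } → 1
edge 2 of 15 (R): { 0 | 1 } → 1/2
edge 3 of 15 (B): { 0,1/2 | 1 } → 3/4
edge 4 of 15 (B): { 0,1/2,3/4 | 1 } → 7/8
edge 5 of 15 (B): { 0,1/2,3/4,7/8 | 1 } → 15/16
edge 6 of 15 (B): { 0,1/2,3/4,7/8,15/16 | 1 } → 31/32
edge 7 of 15 (B): { 0,1/2,3/4,7/8,15/16,31/32 | 1 } → 63/64
edge 8 of 15 (B): { 0,1/2,3/4,7/8,15/16,31/32,63/64 | 1 } → 127/128
edge 9 of 15 (R): { 0,1/2,3/4,7/8,15/16,31/32,63/64 | 127/128,1 } → 253/256
edge 10 of 15 (B): { 0,1/2,3/4,7/8,15/16,31/32,63/64,253/256 | 127/128,1 } → 507/512
edge 11 of 15 (R): { 0,1/2,3/4,7/8,15/16,31/32,63/64,253/256 | 507/512,127/128,1 } → 1013/1024
edge 12 of 15 (R): { 0,1/2,3/4,7/8,15/16,31/32,63/64,253/256 | 1013/1024,507/512,127/128,1 } → 2025/2048
edge 13 of 15 (B): { 0,1/2,3/4,7/8,15/16,31/32,63/64,253/256,2025/2048 | 1013/1024,507/512,127/128,1 } → 4051/4096
edge 14 of 15 (B): { 0,1/2,3/4,7/8,15/16,31/32,63/64,253/256,2025/2048,4051/4096 | 1013/1024,507/512,127/128,1 } → 8103/8192
edge 15 of 15 (B): { 0,1/2,3/4,7/8,15/16,31/32,63/64,253/256,2025/2048,4051/4096,8103/8192 | 1013/1024,507/512,127/128,1 } → 16207/16384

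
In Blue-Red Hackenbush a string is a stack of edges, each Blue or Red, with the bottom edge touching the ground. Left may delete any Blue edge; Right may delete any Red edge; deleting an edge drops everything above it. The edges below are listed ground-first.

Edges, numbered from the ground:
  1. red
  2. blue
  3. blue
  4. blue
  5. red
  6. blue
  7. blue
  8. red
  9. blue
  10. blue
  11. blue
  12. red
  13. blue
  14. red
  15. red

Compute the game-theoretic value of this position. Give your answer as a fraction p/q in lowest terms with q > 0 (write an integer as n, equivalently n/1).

-2327/16384

edge 1 of 15 (red): { — | 0 } => -1
edge 2 of 15 (blue): { -1 | 0 } => -1/2
edge 3 of 15 (blue): { -1 -1/2 | 0 } => -1/4
edge 4 of 15 (blue): { -1 -1/2 -1/4 | 0 } => -1/8
edge 5 of 15 (red): { -1 -1/2 -1/4 | -1/8 0 } => -3/16
edge 6 of 15 (blue): { -1 -1/2 -1/4 -3/16 | -1/8 0 } => -5/32
edge 7 of 15 (blue): { -1 -1/2 -1/4 -3/16 -5/32 | -1/8 0 } => -9/64
edge 8 of 15 (red): { -1 -1/2 -1/4 -3/16 -5/32 | -9/64 -1/8 0 } => -19/128
edge 9 of 15 (blue): { -1 -1/2 -1/4 -3/16 -5/32 -19/128 | -9/64 -1/8 0 } => -37/256
edge 10 of 15 (blue): { -1 -1/2 -1/4 -3/16 -5/32 -19/128 -37/256 | -9/64 -1/8 0 } => -73/512
edge 11 of 15 (blue): { -1 -1/2 -1/4 -3/16 -5/32 -19/128 -37/256 -73/512 | -9/64 -1/8 0 } => -145/1024
edge 12 of 15 (red): { -1 -1/2 -1/4 -3/16 -5/32 -19/128 -37/256 -73/512 | -145/1024 -9/64 -1/8 0 } => -291/2048
edge 13 of 15 (blue): { -1 -1/2 -1/4 -3/16 -5/32 -19/128 -37/256 -73/512 -291/2048 | -145/1024 -9/64 -1/8 0 } => -581/4096
edge 14 of 15 (red): { -1 -1/2 -1/4 -3/16 -5/32 -19/128 -37/256 -73/512 -291/2048 | -581/4096 -145/1024 -9/64 -1/8 0 } => -1163/8192
edge 15 of 15 (red): { -1 -1/2 -1/4 -3/16 -5/32 -19/128 -37/256 -73/512 -291/2048 | -1163/8192 -581/4096 -145/1024 -9/64 -1/8 0 } => -2327/16384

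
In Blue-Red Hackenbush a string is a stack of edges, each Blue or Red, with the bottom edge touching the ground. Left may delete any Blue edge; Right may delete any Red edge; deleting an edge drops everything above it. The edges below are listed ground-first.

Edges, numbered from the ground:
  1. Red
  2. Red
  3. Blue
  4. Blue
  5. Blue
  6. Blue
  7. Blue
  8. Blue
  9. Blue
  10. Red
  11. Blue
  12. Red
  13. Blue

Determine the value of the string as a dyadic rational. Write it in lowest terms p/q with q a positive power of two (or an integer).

-2069/2048

edge 1 of 13 (Red): { · | 0 } gives -1
edge 2 of 13 (Red): { · | -1; 0 } gives -2
edge 3 of 13 (Blue): { -2 | -1; 0 } gives -3/2
edge 4 of 13 (Blue): { -2; -3/2 | -1; 0 } gives -5/4
edge 5 of 13 (Blue): { -2; -3/2; -5/4 | -1; 0 } gives -9/8
edge 6 of 13 (Blue): { -2; -3/2; -5/4; -9/8 | -1; 0 } gives -17/16
edge 7 of 13 (Blue): { -2; -3/2; -5/4; -9/8; -17/16 | -1; 0 } gives -33/32
edge 8 of 13 (Blue): { -2; -3/2; -5/4; -9/8; -17/16; -33/32 | -1; 0 } gives -65/64
edge 9 of 13 (Blue): { -2; -3/2; -5/4; -9/8; -17/16; -33/32; -65/64 | -1; 0 } gives -129/128
edge 10 of 13 (Red): { -2; -3/2; -5/4; -9/8; -17/16; -33/32; -65/64 | -129/128; -1; 0 } gives -259/256
edge 11 of 13 (Blue): { -2; -3/2; -5/4; -9/8; -17/16; -33/32; -65/64; -259/256 | -129/128; -1; 0 } gives -517/512
edge 12 of 13 (Red): { -2; -3/2; -5/4; -9/8; -17/16; -33/32; -65/64; -259/256 | -517/512; -129/128; -1; 0 } gives -1035/1024
edge 13 of 13 (Blue): { -2; -3/2; -5/4; -9/8; -17/16; -33/32; -65/64; -259/256; -1035/1024 | -517/512; -129/128; -1; 0 } gives -2069/2048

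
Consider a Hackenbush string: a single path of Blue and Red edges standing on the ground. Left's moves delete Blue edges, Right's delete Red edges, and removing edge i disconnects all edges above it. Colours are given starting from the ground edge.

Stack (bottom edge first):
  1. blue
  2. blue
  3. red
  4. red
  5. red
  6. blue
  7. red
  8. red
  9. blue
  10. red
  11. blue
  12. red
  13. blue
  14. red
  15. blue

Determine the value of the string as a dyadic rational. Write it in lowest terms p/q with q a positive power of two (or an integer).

9387/8192

Build value(s[:k]) for k = 1..15, string s = blue blue red red red blue red red blue red blue red blue red blue.
1 of 15 · b · max L 0 · min R +∞ → 1
2 of 15 · bb · max L 1 · min R +∞ → 2
3 of 15 · bbr · max L 1 · min R 2 → 3/2
4 of 15 · bbrr · max L 1 · min R 3/2 → 5/4
5 of 15 · bbrrr · max L 1 · min R 5/4 → 9/8
6 of 15 · bbrrrb · max L 9/8 · min R 5/4 → 19/16
7 of 15 · bbrrrbr · max L 9/8 · min R 19/16 → 37/32
8 of 15 · bbrrrbrr · max L 9/8 · min R 37/32 → 73/64
9 of 15 · bbrrrbrrb · max L 73/64 · min R 37/32 → 147/128
10 of 15 · bbrrrbrrbr · max L 73/64 · min R 147/128 → 293/256
11 of 15 · bbrrrbrrbrb · max L 293/256 · min R 147/128 → 587/512
12 of 15 · bbrrrbrrbrbr · max L 293/256 · min R 587/512 → 1173/1024
13 of 15 · bbrrrbrrbrbrb · max L 1173/1024 · min R 587/512 → 2347/2048
14 of 15 · bbrrrbrrbrbrbr · max L 1173/1024 · min R 2347/2048 → 4693/4096
15 of 15 · bbrrrbrrbrbrbrb · max L 4693/4096 · min R 2347/2048 → 9387/8192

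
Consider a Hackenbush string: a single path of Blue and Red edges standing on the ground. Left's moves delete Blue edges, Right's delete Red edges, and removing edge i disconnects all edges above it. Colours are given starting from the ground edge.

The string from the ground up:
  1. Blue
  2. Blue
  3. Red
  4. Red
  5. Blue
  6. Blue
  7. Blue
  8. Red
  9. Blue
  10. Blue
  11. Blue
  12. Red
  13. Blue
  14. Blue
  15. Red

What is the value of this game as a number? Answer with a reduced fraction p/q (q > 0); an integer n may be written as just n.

1 of 15 · B · max L 0 · min R +∞ ⇒ 1
2 of 15 · BB · max L 1 · min R +∞ ⇒ 2
3 of 15 · BBR · max L 1 · min R 2 ⇒ 3/2
4 of 15 · BBRR · max L 1 · min R 3/2 ⇒ 5/4
5 of 15 · BBRRB · max L 5/4 · min R 3/2 ⇒ 11/8
6 of 15 · BBRRBB · max L 11/8 · min R 3/2 ⇒ 23/16
7 of 15 · BBRRBBB · max L 23/16 · min R 3/2 ⇒ 47/32
8 of 15 · BBRRBBBR · max L 23/16 · min R 47/32 ⇒ 93/64
9 of 15 · BBRRBBBRB · max L 93/64 · min R 47/32 ⇒ 187/128
10 of 15 · BBRRBBBRBB · max L 187/128 · min R 47/32 ⇒ 375/256
11 of 15 · BBRRBBBRBBB · max L 375/256 · min R 47/32 ⇒ 751/512
12 of 15 · BBRRBBBRBBBR · max L 375/256 · min R 751/512 ⇒ 1501/1024
13 of 15 · BBRRBBBRBBBRB · max L 1501/1024 · min R 751/512 ⇒ 3003/2048
14 of 15 · BBRRBBBRBBBRBB · max L 3003/2048 · min R 751/512 ⇒ 6007/4096
15 of 15 · BBRRBBBRBBBRBBR · max L 3003/2048 · min R 6007/4096 ⇒ 12013/8192

12013/8192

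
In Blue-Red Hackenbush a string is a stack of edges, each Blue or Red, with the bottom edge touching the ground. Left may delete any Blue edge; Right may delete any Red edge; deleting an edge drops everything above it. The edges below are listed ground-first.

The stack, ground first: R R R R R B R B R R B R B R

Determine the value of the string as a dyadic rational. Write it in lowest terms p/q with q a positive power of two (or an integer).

step 1: add R to get R; options L={ none } R={ 0 } — -1
step 2: add R to get RR; options L={ none } R={ -1, 0 } — -2
step 3: add R to get RRR; options L={ none } R={ -2, -1, 0 } — -3
step 4: add R to get RRRR; options L={ none } R={ -3, -2, -1, 0 } — -4
step 5: add R to get RRRRR; options L={ none } R={ -4, -3, -2, -1, 0 } — -5
step 6: add B to get RRRRRB; options L={ -5 } R={ -4, -3, -2, -1, 0 } — -9/2
step 7: add R to get RRRRRBR; options L={ -5 } R={ -9/2, -4, -3, -2, -1, 0 } — -19/4
step 8: add B to get RRRRRBRB; options L={ -5, -19/4 } R={ -9/2, -4, -3, -2, -1, 0 } — -37/8
step 9: add R to get RRRRRBRBR; options L={ -5, -19/4 } R={ -37/8, -9/2, -4, -3, -2, -1, 0 } — -75/16
step 10: add R to get RRRRRBRBRR; options L={ -5, -19/4 } R={ -75/16, -37/8, -9/2, -4, -3, -2, -1, 0 } — -151/32
step 11: add B to get RRRRRBRBRRB; options L={ -5, -19/4, -151/32 } R={ -75/16, -37/8, -9/2, -4, -3, -2, -1, 0 } — -301/64
step 12: add R to get RRRRRBRBRRBR; options L={ -5, -19/4, -151/32 } R={ -301/64, -75/16, -37/8, -9/2, -4, -3, -2, -1, 0 } — -603/128
step 13: add B to get RRRRRBRBRRBRB; options L={ -5, -19/4, -151/32, -603/128 } R={ -301/64, -75/16, -37/8, -9/2, -4, -3, -2, -1, 0 } — -1205/256
step 14: add R to get RRRRRBRBRRBRBR; options L={ -5, -19/4, -151/32, -603/128 } R={ -1205/256, -301/64, -75/16, -37/8, -9/2, -4, -3, -2, -1, 0 } — -2411/512

-2411/512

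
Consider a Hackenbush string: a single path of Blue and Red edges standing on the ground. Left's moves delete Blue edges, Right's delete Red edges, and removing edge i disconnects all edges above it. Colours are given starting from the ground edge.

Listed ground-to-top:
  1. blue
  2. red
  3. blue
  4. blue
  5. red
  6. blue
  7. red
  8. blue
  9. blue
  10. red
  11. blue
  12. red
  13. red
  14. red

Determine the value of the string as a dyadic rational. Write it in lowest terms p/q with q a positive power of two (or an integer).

g_1 [b]  L=[0]  R=[—]  — 1
g_2 [br]  L=[0]  R=[1]  — 1/2
g_3 [brb]  L=[0; 1/2]  R=[1]  — 3/4
g_4 [brbb]  L=[0; 1/2; 3/4]  R=[1]  — 7/8
g_5 [brbbr]  L=[0; 1/2; 3/4]  R=[7/8; 1]  — 13/16
g_6 [brbbrb]  L=[0; 1/2; 3/4; 13/16]  R=[7/8; 1]  — 27/32
g_7 [brbbrbr]  L=[0; 1/2; 3/4; 13/16]  R=[27/32; 7/8; 1]  — 53/64
g_8 [brbbrbrb]  L=[0; 1/2; 3/4; 13/16; 53/64]  R=[27/32; 7/8; 1]  — 107/128
g_9 [brbbrbrbb]  L=[0; 1/2; 3/4; 13/16; 53/64; 107/128]  R=[27/32; 7/8; 1]  — 215/256
g_10 [brbbrbrbbr]  L=[0; 1/2; 3/4; 13/16; 53/64; 107/128]  R=[215/256; 27/32; 7/8; 1]  — 429/512
g_11 [brbbrbrbbrb]  L=[0; 1/2; 3/4; 13/16; 53/64; 107/128; 429/512]  R=[215/256; 27/32; 7/8; 1]  — 859/1024
g_12 [brbbrbrbbrbr]  L=[0; 1/2; 3/4; 13/16; 53/64; 107/128; 429/512]  R=[859/1024; 215/256; 27/32; 7/8; 1]  — 1717/2048
g_13 [brbbrbrbbrbrr]  L=[0; 1/2; 3/4; 13/16; 53/64; 107/128; 429/512]  R=[1717/2048; 859/1024; 215/256; 27/32; 7/8; 1]  — 3433/4096
g_14 [brbbrbrbbrbrrr]  L=[0; 1/2; 3/4; 13/16; 53/64; 107/128; 429/512]  R=[3433/4096; 1717/2048; 859/1024; 215/256; 27/32; 7/8; 1]  — 6865/8192

6865/8192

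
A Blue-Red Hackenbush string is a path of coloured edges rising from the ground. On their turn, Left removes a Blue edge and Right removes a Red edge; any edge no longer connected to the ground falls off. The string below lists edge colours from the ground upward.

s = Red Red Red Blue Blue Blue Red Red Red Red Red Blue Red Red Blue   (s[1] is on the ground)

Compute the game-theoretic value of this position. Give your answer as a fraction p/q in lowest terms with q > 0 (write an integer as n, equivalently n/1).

step 1: add Red to get R; options L={ (no moves) } R={ 0 } -> -1
step 2: add Red to get RR; options L={ (no moves) } R={ -1,0 } -> -2
step 3: add Red to get RRR; options L={ (no moves) } R={ -2,-1,0 } -> -3
step 4: add Blue to get RRRB; options L={ -3 } R={ -2,-1,0 } -> -5/2
step 5: add Blue to get RRRBB; options L={ -3,-5/2 } R={ -2,-1,0 } -> -9/4
step 6: add Blue to get RRRBBB; options L={ -3,-5/2,-9/4 } R={ -2,-1,0 } -> -17/8
step 7: add Red to get RRRBBBR; options L={ -3,-5/2,-9/4 } R={ -17/8,-2,-1,0 } -> -35/16
step 8: add Red to get RRRBBBRR; options L={ -3,-5/2,-9/4 } R={ -35/16,-17/8,-2,-1,0 } -> -71/32
step 9: add Red to get RRRBBBRRR; options L={ -3,-5/2,-9/4 } R={ -71/32,-35/16,-17/8,-2,-1,0 } -> -143/64
step 10: add Red to get RRRBBBRRRR; options L={ -3,-5/2,-9/4 } R={ -143/64,-71/32,-35/16,-17/8,-2,-1,0 } -> -287/128
step 11: add Red to get RRRBBBRRRRR; options L={ -3,-5/2,-9/4 } R={ -287/128,-143/64,-71/32,-35/16,-17/8,-2,-1,0 } -> -575/256
step 12: add Blue to get RRRBBBRRRRRB; options L={ -3,-5/2,-9/4,-575/256 } R={ -287/128,-143/64,-71/32,-35/16,-17/8,-2,-1,0 } -> -1149/512
step 13: add Red to get RRRBBBRRRRRBR; options L={ -3,-5/2,-9/4,-575/256 } R={ -1149/512,-287/128,-143/64,-71/32,-35/16,-17/8,-2,-1,0 } -> -2299/1024
step 14: add Red to get RRRBBBRRRRRBRR; options L={ -3,-5/2,-9/4,-575/256 } R={ -2299/1024,-1149/512,-287/128,-143/64,-71/32,-35/16,-17/8,-2,-1,0 } -> -4599/2048
step 15: add Blue to get RRRBBBRRRRRBRRB; options L={ -3,-5/2,-9/4,-575/256,-4599/2048 } R={ -2299/1024,-1149/512,-287/128,-143/64,-71/32,-35/16,-17/8,-2,-1,0 } -> -9197/4096

-9197/4096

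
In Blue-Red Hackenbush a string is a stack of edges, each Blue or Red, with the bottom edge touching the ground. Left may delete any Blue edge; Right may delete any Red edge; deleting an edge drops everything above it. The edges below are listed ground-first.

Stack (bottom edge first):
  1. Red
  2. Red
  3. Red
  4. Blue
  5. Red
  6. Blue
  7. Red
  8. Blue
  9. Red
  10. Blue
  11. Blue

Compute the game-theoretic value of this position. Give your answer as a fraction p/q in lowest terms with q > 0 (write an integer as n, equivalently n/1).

Build G(s[:k]) for k = 1..11, string s = Red Red Red Blue Red Blue Red Blue Red Blue Blue.
G_1 [R]  L=[none]  R=[0]  ⇒ -1
G_2 [RR]  L=[none]  R=[-1, 0]  ⇒ -2
G_3 [RRR]  L=[none]  R=[-2, -1, 0]  ⇒ -3
G_4 [RRRB]  L=[-3]  R=[-2, -1, 0]  ⇒ -5/2
G_5 [RRRBR]  L=[-3]  R=[-5/2, -2, -1, 0]  ⇒ -11/4
G_6 [RRRBRB]  L=[-3, -11/4]  R=[-5/2, -2, -1, 0]  ⇒ -21/8
G_7 [RRRBRBR]  L=[-3, -11/4]  R=[-21/8, -5/2, -2, -1, 0]  ⇒ -43/16
G_8 [RRRBRBRB]  L=[-3, -11/4, -43/16]  R=[-21/8, -5/2, -2, -1, 0]  ⇒ -85/32
G_9 [RRRBRBRBR]  L=[-3, -11/4, -43/16]  R=[-85/32, -21/8, -5/2, -2, -1, 0]  ⇒ -171/64
G_10 [RRRBRBRBRB]  L=[-3, -11/4, -43/16, -171/64]  R=[-85/32, -21/8, -5/2, -2, -1, 0]  ⇒ -341/128
G_11 [RRRBRBRBRBB]  L=[-3, -11/4, -43/16, -171/64, -341/128]  R=[-85/32, -21/8, -5/2, -2, -1, 0]  ⇒ -681/256

-681/256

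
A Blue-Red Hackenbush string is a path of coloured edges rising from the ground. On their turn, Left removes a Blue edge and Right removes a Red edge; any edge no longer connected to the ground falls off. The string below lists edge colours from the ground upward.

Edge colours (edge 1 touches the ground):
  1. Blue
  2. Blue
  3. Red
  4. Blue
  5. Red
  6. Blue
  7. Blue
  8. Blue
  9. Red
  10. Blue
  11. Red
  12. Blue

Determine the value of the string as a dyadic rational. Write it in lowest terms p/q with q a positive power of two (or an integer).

Build g(s[:k]) for k = 1..12, string s = Blue Blue Red Blue Red Blue Blue Blue Red Blue Red Blue.
edge 1 of 12 (Blue): { 0 | (no moves) } — 1
edge 2 of 12 (Blue): { 0; 1 | (no moves) } — 2
edge 3 of 12 (Red): { 0; 1 | 2 } — 3/2
edge 4 of 12 (Blue): { 0; 1; 3/2 | 2 } — 7/4
edge 5 of 12 (Red): { 0; 1; 3/2 | 7/4; 2 } — 13/8
edge 6 of 12 (Blue): { 0; 1; 3/2; 13/8 | 7/4; 2 } — 27/16
edge 7 of 12 (Blue): { 0; 1; 3/2; 13/8; 27/16 | 7/4; 2 } — 55/32
edge 8 of 12 (Blue): { 0; 1; 3/2; 13/8; 27/16; 55/32 | 7/4; 2 } — 111/64
edge 9 of 12 (Red): { 0; 1; 3/2; 13/8; 27/16; 55/32 | 111/64; 7/4; 2 } — 221/128
edge 10 of 12 (Blue): { 0; 1; 3/2; 13/8; 27/16; 55/32; 221/128 | 111/64; 7/4; 2 } — 443/256
edge 11 of 12 (Red): { 0; 1; 3/2; 13/8; 27/16; 55/32; 221/128 | 443/256; 111/64; 7/4; 2 } — 885/512
edge 12 of 12 (Blue): { 0; 1; 3/2; 13/8; 27/16; 55/32; 221/128; 885/512 | 443/256; 111/64; 7/4; 2 } — 1771/1024

1771/1024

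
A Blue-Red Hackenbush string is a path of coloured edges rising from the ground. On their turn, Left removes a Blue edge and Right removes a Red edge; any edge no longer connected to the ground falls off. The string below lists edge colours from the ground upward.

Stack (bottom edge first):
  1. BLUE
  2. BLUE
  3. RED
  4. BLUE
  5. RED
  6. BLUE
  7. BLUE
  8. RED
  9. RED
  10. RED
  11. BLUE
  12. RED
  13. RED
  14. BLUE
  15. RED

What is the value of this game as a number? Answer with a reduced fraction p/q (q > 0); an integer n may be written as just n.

Build value(s[:k]) for k = 1..15, string s = BLUE BLUE RED BLUE RED BLUE BLUE RED RED RED BLUE RED RED BLUE RED.
value_1 [B]  L=[0]  R=[·]  gives 1
value_2 [BB]  L=[0; 1]  R=[·]  gives 2
value_3 [BBR]  L=[0; 1]  R=[2]  gives 3/2
value_4 [BBRB]  L=[0; 1; 3/2]  R=[2]  gives 7/4
value_5 [BBRBR]  L=[0; 1; 3/2]  R=[7/4; 2]  gives 13/8
value_6 [BBRBRB]  L=[0; 1; 3/2; 13/8]  R=[7/4; 2]  gives 27/16
value_7 [BBRBRBB]  L=[0; 1; 3/2; 13/8; 27/16]  R=[7/4; 2]  gives 55/32
value_8 [BBRBRBBR]  L=[0; 1; 3/2; 13/8; 27/16]  R=[55/32; 7/4; 2]  gives 109/64
value_9 [BBRBRBBRR]  L=[0; 1; 3/2; 13/8; 27/16]  R=[109/64; 55/32; 7/4; 2]  gives 217/128
value_10 [BBRBRBBRRR]  L=[0; 1; 3/2; 13/8; 27/16]  R=[217/128; 109/64; 55/32; 7/4; 2]  gives 433/256
value_11 [BBRBRBBRRRB]  L=[0; 1; 3/2; 13/8; 27/16; 433/256]  R=[217/128; 109/64; 55/32; 7/4; 2]  gives 867/512
value_12 [BBRBRBBRRRBR]  L=[0; 1; 3/2; 13/8; 27/16; 433/256]  R=[867/512; 217/128; 109/64; 55/32; 7/4; 2]  gives 1733/1024
value_13 [BBRBRBBRRRBRR]  L=[0; 1; 3/2; 13/8; 27/16; 433/256]  R=[1733/1024; 867/512; 217/128; 109/64; 55/32; 7/4; 2]  gives 3465/2048
value_14 [BBRBRBBRRRBRRB]  L=[0; 1; 3/2; 13/8; 27/16; 433/256; 3465/2048]  R=[1733/1024; 867/512; 217/128; 109/64; 55/32; 7/4; 2]  gives 6931/4096
value_15 [BBRBRBBRRRBRRBR]  L=[0; 1; 3/2; 13/8; 27/16; 433/256; 3465/2048]  R=[6931/4096; 1733/1024; 867/512; 217/128; 109/64; 55/32; 7/4; 2]  gives 13861/8192

13861/8192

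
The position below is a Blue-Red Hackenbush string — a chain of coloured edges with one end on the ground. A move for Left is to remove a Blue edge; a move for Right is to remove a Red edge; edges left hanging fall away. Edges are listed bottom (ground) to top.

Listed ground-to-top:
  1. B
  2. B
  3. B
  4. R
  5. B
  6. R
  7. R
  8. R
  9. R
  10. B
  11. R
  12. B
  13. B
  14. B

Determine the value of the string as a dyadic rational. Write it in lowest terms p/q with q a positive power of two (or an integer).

5167/2048

Recurse on prefixes of the 14-edge string B B B R B R R R R B R B B B:
B: Left { 0 }, Right { — } => simplest 1
BB: Left { 0 1 }, Right { — } => simplest 2
BBB: Left { 0 1 2 }, Right { — } => simplest 3
BBBR: Left { 0 1 2 }, Right { 3 } => simplest 5/2
BBBRB: Left { 0 1 2 5/2 }, Right { 3 } => simplest 11/4
BBBRBR: Left { 0 1 2 5/2 }, Right { 11/4 3 } => simplest 21/8
BBBRBRR: Left { 0 1 2 5/2 }, Right { 21/8 11/4 3 } => simplest 41/16
BBBRBRRR: Left { 0 1 2 5/2 }, Right { 41/16 21/8 11/4 3 } => simplest 81/32
BBBRBRRRR: Left { 0 1 2 5/2 }, Right { 81/32 41/16 21/8 11/4 3 } => simplest 161/64
BBBRBRRRRB: Left { 0 1 2 5/2 161/64 }, Right { 81/32 41/16 21/8 11/4 3 } => simplest 323/128
BBBRBRRRRBR: Left { 0 1 2 5/2 161/64 }, Right { 323/128 81/32 41/16 21/8 11/4 3 } => simplest 645/256
BBBRBRRRRBRB: Left { 0 1 2 5/2 161/64 645/256 }, Right { 323/128 81/32 41/16 21/8 11/4 3 } => simplest 1291/512
BBBRBRRRRBRBB: Left { 0 1 2 5/2 161/64 645/256 1291/512 }, Right { 323/128 81/32 41/16 21/8 11/4 3 } => simplest 2583/1024
BBBRBRRRRBRBBB: Left { 0 1 2 5/2 161/64 645/256 1291/512 2583/1024 }, Right { 323/128 81/32 41/16 21/8 11/4 3 } => simplest 5167/2048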